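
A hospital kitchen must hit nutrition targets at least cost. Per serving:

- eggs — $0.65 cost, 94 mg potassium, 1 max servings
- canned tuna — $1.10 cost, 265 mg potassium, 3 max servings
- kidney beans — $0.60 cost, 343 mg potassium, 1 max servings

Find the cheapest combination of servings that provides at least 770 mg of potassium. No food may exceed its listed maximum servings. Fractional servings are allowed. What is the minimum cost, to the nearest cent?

Cost per mg of potassium: kidney beans $0.0017, canned tuna $0.0042, eggs $0.0069.
Take 1 serving of kidney beans: +343.0 mg potassium for $0.60 (total $0.60, still need 427.0 mg).
Take 1.611 servings of canned tuna: +427.0 mg potassium for $1.77 (total $2.37, still need 0.0 mg).
Filling from the cheapest source first is optimal under one linear minimum: $2.37.

$2.37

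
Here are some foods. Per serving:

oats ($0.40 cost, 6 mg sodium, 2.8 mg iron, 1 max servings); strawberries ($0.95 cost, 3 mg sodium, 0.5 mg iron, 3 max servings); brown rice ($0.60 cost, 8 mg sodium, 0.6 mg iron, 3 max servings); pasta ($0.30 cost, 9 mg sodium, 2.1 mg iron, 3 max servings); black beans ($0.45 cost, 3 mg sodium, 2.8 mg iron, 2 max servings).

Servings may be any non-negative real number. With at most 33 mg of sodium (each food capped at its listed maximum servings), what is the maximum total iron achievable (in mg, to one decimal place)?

13.3 mg

Iron per mg sodium: black beans 0.9333, oats 0.4667, pasta 0.2333, strawberries 0.1667, brown rice 0.075.
Take 2 servings of black beans: uses 6 mg sodium, +5.6 mg iron (running total 5.6 mg).
Take 1 serving of oats: uses 6 mg sodium, +2.8 mg iron (running total 8.4 mg).
Take 2.333 servings of pasta: uses 21 mg sodium, +4.9 mg iron (running total 13.3 mg).
Greedy by best ratio exhausts the sodium allowance optimally: 13.3 mg.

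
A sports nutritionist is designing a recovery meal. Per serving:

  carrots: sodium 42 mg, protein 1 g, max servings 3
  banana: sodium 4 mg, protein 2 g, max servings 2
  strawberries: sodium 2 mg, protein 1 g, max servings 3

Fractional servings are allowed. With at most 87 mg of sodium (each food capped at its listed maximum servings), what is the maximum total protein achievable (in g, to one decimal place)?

Protein per mg sodium: banana 0.5, strawberries 0.5, carrots 0.02381.
Take 2 servings of banana: uses 8 mg sodium, +4.0 g protein (running total 4.0 g).
Take 3 servings of strawberries: uses 6 mg sodium, +3.0 g protein (running total 7.0 g).
Take 1.738 servings of carrots: uses 73 mg sodium, +1.7 g protein (running total 8.7 g).
Greedy by best ratio exhausts the sodium allowance optimally: 8.7 g.

8.7 g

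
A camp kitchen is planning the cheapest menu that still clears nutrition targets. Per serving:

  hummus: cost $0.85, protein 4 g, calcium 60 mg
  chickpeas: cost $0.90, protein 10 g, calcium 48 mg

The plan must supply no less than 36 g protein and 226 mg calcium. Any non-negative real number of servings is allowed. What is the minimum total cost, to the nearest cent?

$3.88

Minimising a linear cost over {protein ≥ 36, calcium ≥ 226, servings ≥ 0} — the optimum is at a vertex, using one or two foods.
hummus only: max(36/4, 226/60) = 9 servings → $7.65.
chickpeas only: max(36/10, 226/48) = 4.708 servings → $4.24.
hummus + chickpeas with both tight: 1.304 servings and 3.078 servings → $3.88.
The minimum over all feasible corners is $3.88.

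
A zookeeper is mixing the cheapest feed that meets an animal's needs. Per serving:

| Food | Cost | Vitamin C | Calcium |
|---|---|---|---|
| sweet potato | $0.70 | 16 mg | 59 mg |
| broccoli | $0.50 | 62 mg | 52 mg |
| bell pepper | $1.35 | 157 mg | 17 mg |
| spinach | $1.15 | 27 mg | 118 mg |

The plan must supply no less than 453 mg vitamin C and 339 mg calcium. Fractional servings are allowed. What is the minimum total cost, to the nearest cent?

$3.65

An LP optimum is at a vertex; with two nutrient constraints at most two foods are used. Check each candidate.
sweet potato only: max(453/16, 339/59) = 28.31 servings → $19.82.
broccoli only: max(453/62, 339/52) = 7.306 servings → $3.65.
bell pepper only: max(453/157, 339/17) = 19.94 servings → $26.92.
spinach only: max(453/27, 339/118) = 16.78 servings → $19.29.
sweet potato + broccoli: intersection lies outside the first quadrant.
sweet potato + bell pepper with both tight: 5.063 servings and 2.369 servings → $6.74.
sweet potato + spinach: intersection lies outside the first quadrant.
broccoli + bell pepper with both tight: 6.403 servings and 0.357 servings → $3.68.
broccoli + spinach: intersection lies outside the first quadrant.
bell pepper + spinach with both tight: 2.452 servings and 2.52 servings → $6.21.
Cheapest feasible corner: $3.65.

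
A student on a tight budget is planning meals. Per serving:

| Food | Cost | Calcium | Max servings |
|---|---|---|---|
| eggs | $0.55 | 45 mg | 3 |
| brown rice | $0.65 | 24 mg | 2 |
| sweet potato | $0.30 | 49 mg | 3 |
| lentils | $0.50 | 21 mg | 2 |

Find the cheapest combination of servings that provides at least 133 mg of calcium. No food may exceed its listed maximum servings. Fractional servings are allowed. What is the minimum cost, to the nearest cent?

Cost per mg of calcium: sweet potato $0.0061, eggs $0.0122, lentils $0.0238, brown rice $0.0271.
Take 2.714 servings of sweet potato: +133.0 mg calcium for $0.81 (total $0.81, still need 0.0 mg).
Filling from the cheapest source first is optimal under one linear minimum: $0.81.

$0.81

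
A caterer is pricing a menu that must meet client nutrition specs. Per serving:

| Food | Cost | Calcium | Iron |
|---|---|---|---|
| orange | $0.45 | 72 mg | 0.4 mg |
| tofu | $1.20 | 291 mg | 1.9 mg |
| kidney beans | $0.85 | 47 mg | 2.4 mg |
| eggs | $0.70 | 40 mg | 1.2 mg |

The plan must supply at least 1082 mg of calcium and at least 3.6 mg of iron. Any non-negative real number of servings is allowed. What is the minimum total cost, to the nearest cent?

Two binding constraints pin down two serving amounts, so the optimal mix uses at most two foods. The candidates are each food alone (scaled to the tighter of calcium/iron) and each pair with both constraints tight.
orange only: max(1082/72, 3.6/0.4) = 15.03 servings → $6.76.
tofu only: max(1082/291, 3.6/1.9) = 3.718 servings → $4.46.
kidney beans only: max(1082/47, 3.6/2.4) = 23.02 servings → $19.57.
eggs only: max(1082/40, 3.6/1.2) = 27.05 servings → $18.93.
orange + tofu with both targets exact would need a negative amount; discard.
orange + kidney beans: intersection lies outside the first quadrant.
orange + eggs with both targets exact would need a negative amount; discard.
tofu + kidney beans with both targets exact would need a negative amount; discard.
tofu + eggs: the both-tight solution has a negative serving — not a feasible corner.
kidney beans + eggs: the both-tight solution has a negative serving — not a feasible corner.
So the least-cost plan costs $4.46.

$4.46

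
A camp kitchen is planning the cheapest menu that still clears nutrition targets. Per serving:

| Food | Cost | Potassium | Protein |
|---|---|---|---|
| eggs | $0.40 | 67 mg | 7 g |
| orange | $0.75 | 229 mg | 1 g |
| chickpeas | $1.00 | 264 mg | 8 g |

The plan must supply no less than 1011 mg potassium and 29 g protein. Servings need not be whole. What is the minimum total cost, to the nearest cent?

$3.80

An LP optimum is at a vertex; with two nutrient constraints at most two foods are used. Check each candidate.
eggs only: max(1011/67, 29/7) = 15.09 servings → $6.04.
orange only: max(1011/229, 29/1) = 29 servings → $21.75.
chickpeas only: max(1011/264, 29/8) = 3.83 servings → $3.83.
eggs + orange with both tight: 3.665 servings and 3.342 servings → $3.97.
eggs + chickpeas with both targets exact would need a negative amount; discard.
orange + chickpeas with both tight: 0.2755 servings and 3.591 servings → $3.80.
The minimum over all feasible corners is $3.80.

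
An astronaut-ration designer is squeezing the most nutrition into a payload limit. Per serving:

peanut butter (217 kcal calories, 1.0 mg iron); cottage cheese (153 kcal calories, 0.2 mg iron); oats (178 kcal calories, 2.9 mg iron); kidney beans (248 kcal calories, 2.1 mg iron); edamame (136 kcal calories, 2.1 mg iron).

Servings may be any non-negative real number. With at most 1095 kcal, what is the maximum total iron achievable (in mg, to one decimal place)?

Iron per kcal: oats 0.01629, edamame 0.01544, kidney beans 0.008468, peanut butter 0.004608, cottage cheese 0.001307.
With no serving limits, spend the whole calories allowance on oats: 1095 kcal / 178 kcal × 2.9 mg = 17.8 mg.

17.8 mg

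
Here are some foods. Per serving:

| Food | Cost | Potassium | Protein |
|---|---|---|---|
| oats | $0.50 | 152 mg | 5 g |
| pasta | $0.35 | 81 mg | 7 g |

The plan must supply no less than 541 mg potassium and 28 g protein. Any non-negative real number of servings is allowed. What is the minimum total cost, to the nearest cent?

$1.98

With two linear requirements the optimum uses one or two foods; enumerate the corners.
oats only: max(541/152, 28/5) = 5.6 servings → $2.80.
pasta only: max(541/81, 28/7) = 6.679 servings → $2.34.
oats + pasta with both tight: 2.305 servings and 2.354 servings → $1.98.
The minimum over all feasible corners is $1.98.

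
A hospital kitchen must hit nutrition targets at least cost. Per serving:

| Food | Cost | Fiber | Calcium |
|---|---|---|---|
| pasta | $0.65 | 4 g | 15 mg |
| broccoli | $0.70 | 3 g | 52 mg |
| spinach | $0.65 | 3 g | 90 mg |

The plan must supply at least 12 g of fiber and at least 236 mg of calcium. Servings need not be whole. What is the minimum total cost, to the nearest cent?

pasta only: max(12/4, 236/15) = 15.73 servings → $10.23.
broccoli only: max(12/3, 236/52) = 4.538 servings → $3.18.
spinach only: max(12/3, 236/90) = 4 servings → $2.60.
pasta + broccoli with both targets exact would need a negative amount; discard.
pasta + spinach with both tight: 1.181 servings and 2.425 servings → $2.34.
broccoli + spinach with both tight: 3.263 servings and 0.7368 servings → $2.76.
So the least-cost plan costs $2.34.

$2.34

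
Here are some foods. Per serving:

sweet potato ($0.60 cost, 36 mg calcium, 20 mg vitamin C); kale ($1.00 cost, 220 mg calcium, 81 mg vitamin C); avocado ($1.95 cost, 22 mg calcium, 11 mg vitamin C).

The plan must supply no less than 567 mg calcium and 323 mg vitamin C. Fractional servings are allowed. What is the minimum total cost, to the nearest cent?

$3.99

Check every corner: each single food scaled to meet both minima, and each pair solved so both constraints bind.
sweet potato only: max(567/36, 323/20) = 16.15 servings → $9.69.
kale only: max(567/220, 323/81) = 3.988 servings → $3.99.
avocado only: max(567/22, 323/11) = 29.36 servings → $57.26.
sweet potato + kale with both targets exact would need a negative amount; discard.
sweet potato + avocado: the both-tight solution has a negative serving — not a feasible corner.
kale + avocado: the both-tight solution has a negative serving — not a feasible corner.
The minimum over all feasible corners is $3.99.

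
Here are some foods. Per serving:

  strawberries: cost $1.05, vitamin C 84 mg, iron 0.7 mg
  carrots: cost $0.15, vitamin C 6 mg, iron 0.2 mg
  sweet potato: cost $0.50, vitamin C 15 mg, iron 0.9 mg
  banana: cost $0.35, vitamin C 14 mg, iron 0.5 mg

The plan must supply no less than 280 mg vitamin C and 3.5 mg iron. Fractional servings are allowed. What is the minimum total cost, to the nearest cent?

$3.97

Compare the cost at each extreme point of the feasible region.
strawberries only: max(280/84, 3.5/0.7) = 5 servings → $5.25.
carrots only: max(280/6, 3.5/0.2) = 46.67 servings → $7.00.
sweet potato only: max(280/15, 3.5/0.9) = 18.67 servings → $9.33.
banana only: max(280/14, 3.5/0.5) = 20 servings → $7.00.
strawberries + carrots with both tight: 2.778 servings and 7.778 servings → $4.08.
strawberries + sweet potato with both tight: 3.065 servings and 1.505 servings → $3.97.
strawberries + banana with both tight: 2.826 servings and 3.043 servings → $4.03.
carrots + sweet potato with both targets exact would need a negative amount; discard.
carrots + banana: intersection lies outside the first quadrant.
sweet potato + banana: intersection lies outside the first quadrant.
Cheapest feasible corner: $3.97.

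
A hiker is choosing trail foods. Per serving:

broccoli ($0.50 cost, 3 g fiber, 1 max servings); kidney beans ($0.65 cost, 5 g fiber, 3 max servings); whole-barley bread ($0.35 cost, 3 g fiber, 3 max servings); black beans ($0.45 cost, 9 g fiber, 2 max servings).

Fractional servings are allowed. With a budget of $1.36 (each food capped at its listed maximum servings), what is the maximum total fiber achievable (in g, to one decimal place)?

21.9 g

Fiber per dollar: black beans 20, whole-barley bread 8.571, kidney beans 7.692, broccoli 6.
Take 2 servings of black beans: spends $0.90, +18.0 g fiber (running total 18.0 g).
Take 1.314 servings of whole-barley bread: spends $0.46, +3.9 g fiber (running total 21.9 g).
Filling greedily by fiber-per-dollar is optimal for one linear limit, giving 21.9 g.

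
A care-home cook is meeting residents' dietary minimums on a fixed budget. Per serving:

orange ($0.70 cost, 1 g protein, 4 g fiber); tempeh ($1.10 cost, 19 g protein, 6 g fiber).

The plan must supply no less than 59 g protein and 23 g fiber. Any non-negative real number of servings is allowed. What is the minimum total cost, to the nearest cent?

$4.18

Minimising a linear cost over {protein ≥ 59, fiber ≥ 23, servings ≥ 0} — the optimum is at a vertex, using one or two foods.
orange only: max(59/1, 23/4) = 59 servings → $41.30.
tempeh only: max(59/19, 23/6) = 3.833 servings → $4.22.
orange + tempeh with both tight: 1.186 servings and 3.043 servings → $4.18.
Cheapest feasible corner: $4.18.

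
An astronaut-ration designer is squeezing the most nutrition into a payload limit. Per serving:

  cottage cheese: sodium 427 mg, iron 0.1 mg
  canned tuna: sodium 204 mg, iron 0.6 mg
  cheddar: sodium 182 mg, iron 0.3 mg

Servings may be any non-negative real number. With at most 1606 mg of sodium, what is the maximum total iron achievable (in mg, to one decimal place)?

Iron per mg sodium: canned tuna 0.002941, cheddar 0.001648, cottage cheese 0.0002342.
With no serving limits, spend the whole sodium allowance on canned tuna: 1606 mg / 204 mg × 0.6 mg = 4.7 mg.

4.7 mg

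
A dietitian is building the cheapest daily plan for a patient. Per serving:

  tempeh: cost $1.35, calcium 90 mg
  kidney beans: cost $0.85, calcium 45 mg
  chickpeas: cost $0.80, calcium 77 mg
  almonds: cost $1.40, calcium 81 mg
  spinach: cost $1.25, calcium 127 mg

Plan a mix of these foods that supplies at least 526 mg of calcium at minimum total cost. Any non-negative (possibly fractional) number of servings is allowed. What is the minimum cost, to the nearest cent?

$5.18

Cost per mg of calcium: spinach $0.0098, chickpeas $0.0104, tempeh $0.0150, almonds $0.0173, kidney beans $0.0189.
With no serving limits, use only spinach: 526 mg / 127 mg = 4.142 servings × $1.25 = $5.18.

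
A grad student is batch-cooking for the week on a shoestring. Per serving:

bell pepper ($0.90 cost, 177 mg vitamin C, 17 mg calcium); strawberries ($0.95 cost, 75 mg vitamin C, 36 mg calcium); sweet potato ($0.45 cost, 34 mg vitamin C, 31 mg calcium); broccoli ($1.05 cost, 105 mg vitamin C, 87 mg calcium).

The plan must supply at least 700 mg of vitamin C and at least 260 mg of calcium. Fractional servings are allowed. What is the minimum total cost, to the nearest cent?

This is a tiny linear program; its minimum lies at a vertex of the feasible set. List the vertices and price them.
bell pepper only: max(700/177, 260/17) = 15.29 servings → $13.76.
strawberries only: max(700/75, 260/36) = 9.333 servings → $8.87.
sweet potato only: max(700/34, 260/31) = 20.59 servings → $9.26.
broccoli only: max(700/105, 260/87) = 6.667 servings → $7.00.
bell pepper + strawberries with both tight: 1.118 servings and 6.694 servings → $7.37.
bell pepper + sweet potato with both tight: 2.62 servings and 6.95 servings → $5.49.
bell pepper + broccoli with both tight: 2.468 servings and 2.506 servings → $4.85.
strawberries + sweet potato: intersection lies outside the first quadrant.
strawberries + broccoli: the both-tight solution has a negative serving — not a feasible corner.
sweet potato + broccoli with both targets exact would need a negative amount; discard.
The minimum over all feasible corners is $4.85.

$4.85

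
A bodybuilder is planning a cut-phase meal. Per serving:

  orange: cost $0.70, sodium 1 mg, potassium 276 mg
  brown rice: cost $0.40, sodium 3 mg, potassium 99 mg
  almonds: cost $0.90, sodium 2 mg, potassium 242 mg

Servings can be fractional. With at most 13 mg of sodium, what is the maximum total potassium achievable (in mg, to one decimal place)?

Potassium per mg sodium: orange 276, almonds 121, brown rice 33.
With no serving limits, spend the whole sodium allowance on orange: 13 mg / 1 mg × 276 mg = 3588.0 mg.

3588.0 mg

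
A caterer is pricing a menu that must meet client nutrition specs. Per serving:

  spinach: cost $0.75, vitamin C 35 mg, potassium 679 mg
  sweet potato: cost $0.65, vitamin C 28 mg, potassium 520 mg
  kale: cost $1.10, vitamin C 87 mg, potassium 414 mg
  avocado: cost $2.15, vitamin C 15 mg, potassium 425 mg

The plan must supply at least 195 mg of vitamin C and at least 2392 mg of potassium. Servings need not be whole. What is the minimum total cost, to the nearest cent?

$3.34

spinach only: max(195/35, 2392/679) = 5.571 servings → $4.18.
sweet potato only: max(195/28, 2392/520) = 6.964 servings → $4.53.
kale only: max(195/87, 2392/414) = 5.778 servings → $6.36.
avocado only: max(195/15, 2392/425) = 13 servings → $27.95.
spinach + sweet potato with both targets exact would need a negative amount; discard.
spinach + kale with both tight: 2.857 servings and 1.092 servings → $3.34.
spinach + avocado with both targets exact would need a negative amount; discard.
sweet potato + kale with both tight: 3.785 servings and 1.023 servings → $3.59.
sweet potato + avocado with both targets exact would need a negative amount; discard.
kale + avocado with both tight: 1.528 servings and 4.14 servings → $10.58.
Cheapest feasible corner: $3.34.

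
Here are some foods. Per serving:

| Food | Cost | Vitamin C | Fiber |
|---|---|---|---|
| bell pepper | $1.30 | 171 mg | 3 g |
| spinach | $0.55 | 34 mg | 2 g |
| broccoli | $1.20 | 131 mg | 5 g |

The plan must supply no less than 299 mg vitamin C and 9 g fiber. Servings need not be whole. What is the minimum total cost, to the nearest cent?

Compare the cost at each extreme point of the feasible region.
bell pepper only: max(299/171, 9/3) = 3 servings → $3.90.
spinach only: max(299/34, 9/2) = 8.794 servings → $4.84.
broccoli only: max(299/131, 9/5) = 2.282 servings → $2.74.
bell pepper + spinach with both tight: 1.217 servings and 2.675 servings → $3.05.
bell pepper + broccoli with both tight: 0.684 servings and 1.39 servings → $2.56.
spinach + broccoli: the both-tight solution has a negative serving — not a feasible corner.
Cheapest feasible corner: $2.56.

$2.56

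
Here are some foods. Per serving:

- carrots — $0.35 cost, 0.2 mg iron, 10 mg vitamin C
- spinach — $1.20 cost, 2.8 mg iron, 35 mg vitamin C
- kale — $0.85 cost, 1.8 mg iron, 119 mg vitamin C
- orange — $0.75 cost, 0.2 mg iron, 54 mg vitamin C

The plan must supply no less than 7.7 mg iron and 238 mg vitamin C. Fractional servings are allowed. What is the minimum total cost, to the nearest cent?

$3.42

The cheapest plan sits at a corner of the feasible region — with two constraints it uses at most two foods.
carrots only: max(7.7/0.2, 238/10) = 38.5 servings → $13.47.
spinach only: max(7.7/2.8, 238/35) = 6.8 servings → $8.16.
kale only: max(7.7/1.8, 238/119) = 4.278 servings → $3.64.
orange only: max(7.7/0.2, 238/54) = 38.5 servings → $28.88.
carrots + spinach with both tight: 18.9 servings and 1.4 servings → $8.29.
carrots + kale: the both-tight solution has a negative serving — not a feasible corner.
carrots + orange: intersection lies outside the first quadrant.
spinach + kale with both tight: 1.806 servings and 1.469 servings → $3.42.
spinach + orange with both tight: 2.553 servings and 2.752 servings → $5.13.
kale + orange with both targets exact would need a negative amount; discard.
The minimum over all feasible corners is $3.42.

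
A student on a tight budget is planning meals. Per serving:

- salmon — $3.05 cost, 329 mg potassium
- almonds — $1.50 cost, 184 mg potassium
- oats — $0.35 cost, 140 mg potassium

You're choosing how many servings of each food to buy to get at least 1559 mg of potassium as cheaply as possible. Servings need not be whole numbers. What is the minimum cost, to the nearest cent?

Cost per mg of potassium: oats $0.0025, almonds $0.0082, salmon $0.0093.
With no serving limits, use only oats: 1559 mg / 140 mg = 11.14 servings × $0.35 = $3.90.

$3.90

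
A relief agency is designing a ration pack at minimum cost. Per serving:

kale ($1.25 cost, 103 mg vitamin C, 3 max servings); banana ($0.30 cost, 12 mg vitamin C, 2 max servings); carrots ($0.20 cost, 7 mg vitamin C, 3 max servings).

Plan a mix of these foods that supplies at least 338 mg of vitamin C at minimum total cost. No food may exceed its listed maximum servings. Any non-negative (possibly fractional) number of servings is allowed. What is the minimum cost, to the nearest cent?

$4.49

Cost per mg of vitamin C: kale $0.0121, banana $0.0250, carrots $0.0286.
Take 3 servings of kale: +309.0 mg vitamin C for $3.75 (total $3.75, still need 29.0 mg).
Take 2 servings of banana: +24.0 mg vitamin C for $0.60 (total $4.35, still need 5.0 mg).
Take 0.7143 servings of carrots: +5.0 mg vitamin C for $0.14 (total $4.49, still need 0.0 mg).
Greedy by cheapest-per-mg is optimal for a single linear constraint, so the minimum cost is $4.49.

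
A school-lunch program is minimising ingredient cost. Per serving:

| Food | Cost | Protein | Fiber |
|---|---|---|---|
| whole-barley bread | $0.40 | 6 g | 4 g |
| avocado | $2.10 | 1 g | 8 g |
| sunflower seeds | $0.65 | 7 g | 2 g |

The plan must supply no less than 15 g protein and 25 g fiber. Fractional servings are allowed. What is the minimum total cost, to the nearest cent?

A basic optimal solution has at most two foods positive. Try each food alone and each pair with both targets met exactly.
whole-barley bread only: max(15/6, 25/4) = 6.25 servings → $2.50.
avocado only: max(15/1, 25/8) = 15 servings → $31.50.
sunflower seeds only: max(15/7, 25/2) = 12.5 servings → $8.12.
whole-barley bread + avocado with both tight: 2.159 servings and 2.045 servings → $5.16.
whole-barley bread + sunflower seeds: intersection lies outside the first quadrant.
avocado + sunflower seeds with both tight: 2.685 servings and 1.759 servings → $6.78.
Cheapest feasible corner: $2.50.

$2.50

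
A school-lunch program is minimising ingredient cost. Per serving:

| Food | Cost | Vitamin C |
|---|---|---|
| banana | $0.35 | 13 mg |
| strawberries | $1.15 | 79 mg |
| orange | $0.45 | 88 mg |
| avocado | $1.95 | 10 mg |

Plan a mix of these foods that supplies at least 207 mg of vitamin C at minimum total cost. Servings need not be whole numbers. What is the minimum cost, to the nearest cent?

$1.06

Cost per mg of vitamin C: orange $0.0051, strawberries $0.0146, banana $0.0269, avocado $0.1950.
With no serving limits, use only orange: 207 mg / 88 mg = 2.352 servings × $0.45 = $1.06.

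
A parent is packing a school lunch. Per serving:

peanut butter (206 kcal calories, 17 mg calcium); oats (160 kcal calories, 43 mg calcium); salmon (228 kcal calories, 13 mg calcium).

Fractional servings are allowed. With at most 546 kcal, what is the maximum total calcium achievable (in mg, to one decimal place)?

146.7 mg

Calcium per kcal: oats 0.2687, peanut butter 0.08252, salmon 0.05702.
With no serving limits, spend the whole calories allowance on oats: 546 kcal / 160 kcal × 43 mg = 146.7 mg.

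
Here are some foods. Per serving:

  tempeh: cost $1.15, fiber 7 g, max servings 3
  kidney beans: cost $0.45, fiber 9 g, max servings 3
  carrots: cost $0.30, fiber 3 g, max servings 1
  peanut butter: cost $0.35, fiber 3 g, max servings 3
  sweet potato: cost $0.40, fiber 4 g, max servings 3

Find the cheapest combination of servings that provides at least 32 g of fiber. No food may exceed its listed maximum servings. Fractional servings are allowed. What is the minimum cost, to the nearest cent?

$1.85

Cost per g of fiber: kidney beans $0.0500, carrots $0.1000, sweet potato $0.1000, peanut butter $0.1167, tempeh $0.1643.
Take 3 servings of kidney beans: +27.0 g fiber for $1.35 (total $1.35, still need 5.0 g).
Take 1 serving of carrots: +3.0 g fiber for $0.30 (total $1.65, still need 2.0 g).
Take 0.5 servings of sweet potato: +2.0 g fiber for $0.20 (total $1.85, still need 0.0 g).
Greedy by cheapest-per-g is optimal for a single linear constraint, so the minimum cost is $1.85.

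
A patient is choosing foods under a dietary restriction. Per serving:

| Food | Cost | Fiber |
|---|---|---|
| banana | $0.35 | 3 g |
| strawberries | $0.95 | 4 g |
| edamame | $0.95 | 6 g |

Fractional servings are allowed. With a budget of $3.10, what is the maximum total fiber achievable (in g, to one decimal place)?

26.6 g

Fiber per dollar: banana 8.571, edamame 6.316, strawberries 4.211.
With no serving limits, spend the whole cost allowance on banana: $3.10 / $0.35 × 3 g = 26.6 g.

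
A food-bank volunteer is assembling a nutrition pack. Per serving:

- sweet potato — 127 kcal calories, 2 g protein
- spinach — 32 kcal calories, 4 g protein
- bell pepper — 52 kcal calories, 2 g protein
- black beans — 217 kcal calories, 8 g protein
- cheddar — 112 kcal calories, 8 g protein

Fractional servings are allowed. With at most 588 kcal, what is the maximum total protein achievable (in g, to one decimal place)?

73.5 g

Protein per kcal: spinach 0.125, cheddar 0.07143, bell pepper 0.03846, black beans 0.03687, sweet potato 0.01575.
With no serving limits, spend the whole calories allowance on spinach: 588 kcal / 32 kcal × 4 g = 73.5 g.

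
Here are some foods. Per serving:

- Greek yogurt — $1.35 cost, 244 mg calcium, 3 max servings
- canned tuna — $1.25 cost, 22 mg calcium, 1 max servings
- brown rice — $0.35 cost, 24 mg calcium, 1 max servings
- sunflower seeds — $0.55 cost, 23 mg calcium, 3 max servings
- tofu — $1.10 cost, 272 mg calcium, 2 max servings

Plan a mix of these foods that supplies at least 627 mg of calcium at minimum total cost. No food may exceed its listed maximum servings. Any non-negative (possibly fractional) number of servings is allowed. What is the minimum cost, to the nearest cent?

Cost per mg of calcium: tofu $0.0040, Greek yogurt $0.0055, brown rice $0.0146, sunflower seeds $0.0239, canned tuna $0.0568.
Take 2 servings of tofu: +544.0 mg calcium for $2.20 (total $2.20, still need 83.0 mg).
Take 0.3402 servings of Greek yogurt: +83.0 mg calcium for $0.46 (total $2.66, still need 0.0 mg).
Filling from the cheapest source first is optimal under one linear minimum: $2.66.

$2.66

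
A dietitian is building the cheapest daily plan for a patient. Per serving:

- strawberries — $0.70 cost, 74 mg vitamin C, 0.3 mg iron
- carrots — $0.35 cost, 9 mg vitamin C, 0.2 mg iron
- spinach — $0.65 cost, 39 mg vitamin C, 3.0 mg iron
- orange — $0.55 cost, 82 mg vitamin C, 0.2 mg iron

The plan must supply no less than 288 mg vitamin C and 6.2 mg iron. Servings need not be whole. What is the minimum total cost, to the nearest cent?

Minimising a linear cost over {vitamin C ≥ 288, iron ≥ 6.2, servings ≥ 0} — the optimum is at a vertex, using one or two foods.
strawberries only: max(288/74, 6.2/0.3) = 20.67 servings → $14.47.
carrots only: max(288/9, 6.2/0.2) = 32 servings → $11.20.
spinach only: max(288/39, 6.2/3.0) = 7.385 servings → $4.80.
orange only: max(288/82, 6.2/0.2) = 31 servings → $17.05.
strawberries + carrots with both tight: 0.1488 servings and 30.78 servings → $10.88.
strawberries + spinach with both tight: 2.959 servings and 1.771 servings → $3.22.
strawberries + orange: the both-tight solution has a negative serving — not a feasible corner.
carrots + spinach with both targets exact would need a negative amount; discard.
carrots + orange with both tight: 30.88 servings and 0.1233 servings → $10.87.
spinach + orange with both tight: 1.893 servings and 2.612 servings → $2.67.
The minimum over all feasible corners is $2.67.

$2.67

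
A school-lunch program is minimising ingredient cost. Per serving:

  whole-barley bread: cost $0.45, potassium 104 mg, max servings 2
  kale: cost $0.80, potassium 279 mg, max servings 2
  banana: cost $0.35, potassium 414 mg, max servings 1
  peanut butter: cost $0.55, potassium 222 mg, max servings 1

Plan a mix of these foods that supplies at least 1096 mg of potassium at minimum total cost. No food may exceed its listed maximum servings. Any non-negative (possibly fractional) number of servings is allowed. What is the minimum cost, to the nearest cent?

$2.22

Cost per mg of potassium: banana $0.0008, peanut butter $0.0025, kale $0.0029, whole-barley bread $0.0043.
Take 1 serving of banana: +414.0 mg potassium for $0.35 (total $0.35, still need 682.0 mg).
Take 1 serving of peanut butter: +222.0 mg potassium for $0.55 (total $0.90, still need 460.0 mg).
Take 1.649 servings of kale: +460.0 mg potassium for $1.32 (total $2.22, still need 0.0 mg).
Filling from the cheapest source first is optimal under one linear minimum: $2.22.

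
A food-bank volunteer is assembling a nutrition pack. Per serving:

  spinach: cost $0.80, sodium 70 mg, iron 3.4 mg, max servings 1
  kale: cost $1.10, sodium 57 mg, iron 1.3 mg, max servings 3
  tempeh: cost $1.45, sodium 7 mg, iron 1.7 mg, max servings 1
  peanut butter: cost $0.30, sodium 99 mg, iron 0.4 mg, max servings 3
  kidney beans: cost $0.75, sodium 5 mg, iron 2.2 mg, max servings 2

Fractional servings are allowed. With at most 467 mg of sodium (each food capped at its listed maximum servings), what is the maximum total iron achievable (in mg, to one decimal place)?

Iron per mg sodium: kidney beans 0.44, tempeh 0.2429, spinach 0.04857, kale 0.02281, peanut butter 0.00404.
Take 2 servings of kidney beans: uses 10 mg sodium, +4.4 mg iron (running total 4.4 mg).
Take 1 serving of tempeh: uses 7 mg sodium, +1.7 mg iron (running total 6.1 mg).
Take 1 serving of spinach: uses 70 mg sodium, +3.4 mg iron (running total 9.5 mg).
Take 3 servings of kale: uses 171 mg sodium, +3.9 mg iron (running total 13.4 mg).
Take 2.111 servings of peanut butter: uses 209 mg sodium, +0.8 mg iron (running total 14.2 mg).
Greedy by best ratio exhausts the sodium allowance optimally: 14.2 mg.

14.2 mg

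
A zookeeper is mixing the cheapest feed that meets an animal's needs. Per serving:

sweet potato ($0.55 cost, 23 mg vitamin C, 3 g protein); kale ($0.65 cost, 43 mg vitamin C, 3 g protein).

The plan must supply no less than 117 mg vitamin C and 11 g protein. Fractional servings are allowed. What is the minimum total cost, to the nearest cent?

The cheapest plan sits at a corner of the feasible region — with two constraints it uses at most two foods.
sweet potato only: max(117/23, 11/3) = 5.087 servings → $2.80.
kale only: max(117/43, 11/3) = 3.667 servings → $2.38.
sweet potato + kale with both tight: 2.033 servings and 1.633 servings → $2.18.
So the least-cost plan costs $2.18.

$2.18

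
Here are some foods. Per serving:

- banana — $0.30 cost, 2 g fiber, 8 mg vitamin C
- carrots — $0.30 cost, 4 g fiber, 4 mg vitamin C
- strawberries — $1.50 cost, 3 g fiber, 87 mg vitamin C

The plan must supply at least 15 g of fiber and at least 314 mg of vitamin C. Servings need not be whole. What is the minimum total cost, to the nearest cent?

$5.66

Check every corner: each single food scaled to meet both minima, and each pair solved so both constraints bind.
banana only: max(15/2, 314/8) = 39.25 servings → $11.78.
carrots only: max(15/4, 314/4) = 78.5 servings → $23.55.
strawberries only: max(15/3, 314/87) = 5 servings → $7.50.
banana + carrots: intersection lies outside the first quadrant.
banana + strawberries with both tight: 2.42 servings and 3.387 servings → $5.81.
carrots + strawberries with both tight: 1.08 servings and 3.56 servings → $5.66.
The minimum over all feasible corners is $5.66.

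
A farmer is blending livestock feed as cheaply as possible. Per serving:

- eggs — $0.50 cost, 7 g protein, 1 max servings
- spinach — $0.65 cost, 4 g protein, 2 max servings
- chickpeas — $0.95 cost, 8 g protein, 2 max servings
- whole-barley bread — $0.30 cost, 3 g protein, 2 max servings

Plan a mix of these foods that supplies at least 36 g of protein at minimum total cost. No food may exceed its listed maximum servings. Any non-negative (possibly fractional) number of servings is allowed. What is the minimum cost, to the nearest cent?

Cost per g of protein: eggs $0.0714, whole-barley bread $0.1000, chickpeas $0.1187, spinach $0.1625.
Take 1 serving of eggs: +7.0 g protein for $0.50 (total $0.50, still need 29.0 g).
Take 2 servings of whole-barley bread: +6.0 g protein for $0.60 (total $1.10, still need 23.0 g).
Take 2 servings of chickpeas: +16.0 g protein for $1.90 (total $3.00, still need 7.0 g).
Take 1.75 servings of spinach: +7.0 g protein for $1.14 (total $4.14, still need 0.0 g).
Filling from the cheapest source first is optimal under one linear minimum: $4.14.

$4.14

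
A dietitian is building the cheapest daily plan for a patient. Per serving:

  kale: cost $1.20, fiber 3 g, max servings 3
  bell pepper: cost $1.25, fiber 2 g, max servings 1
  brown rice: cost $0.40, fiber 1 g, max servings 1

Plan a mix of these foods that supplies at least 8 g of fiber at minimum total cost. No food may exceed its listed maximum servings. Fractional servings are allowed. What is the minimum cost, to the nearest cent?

$3.20

Cost per g of fiber: kale $0.4000, brown rice $0.4000, bell pepper $0.6250.
Take 2.667 servings of kale: +8.0 g fiber for $3.20 (total $3.20, still need 0.0 g).
Greedy by cheapest-per-g is optimal for a single linear constraint, so the minimum cost is $3.20.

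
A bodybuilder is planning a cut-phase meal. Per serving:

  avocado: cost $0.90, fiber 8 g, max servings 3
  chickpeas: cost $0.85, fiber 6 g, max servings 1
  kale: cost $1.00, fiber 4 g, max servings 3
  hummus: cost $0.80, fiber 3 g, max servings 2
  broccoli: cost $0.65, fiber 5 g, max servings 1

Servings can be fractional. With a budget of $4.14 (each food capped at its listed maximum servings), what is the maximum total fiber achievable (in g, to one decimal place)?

Fiber per dollar: avocado 8.889, broccoli 7.692, chickpeas 7.059, kale 4, hummus 3.75.
Take 3 servings of avocado: spends $2.70, +24.0 g fiber (running total 24.0 g).
Take 1 serving of broccoli: spends $0.65, +5.0 g fiber (running total 29.0 g).
Take 0.9294 servings of chickpeas: spends $0.79, +5.6 g fiber (running total 34.6 g).
Greedy by best ratio exhausts the cost allowance optimally: 34.6 g.

34.6 g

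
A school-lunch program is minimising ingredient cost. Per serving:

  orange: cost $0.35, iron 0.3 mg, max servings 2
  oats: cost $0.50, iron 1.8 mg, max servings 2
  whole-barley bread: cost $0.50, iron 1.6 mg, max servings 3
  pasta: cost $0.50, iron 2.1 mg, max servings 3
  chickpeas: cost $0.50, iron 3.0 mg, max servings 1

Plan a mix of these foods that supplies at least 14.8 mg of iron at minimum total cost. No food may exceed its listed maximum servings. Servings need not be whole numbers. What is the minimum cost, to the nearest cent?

Cost per mg of iron: chickpeas $0.1667, pasta $0.2381, oats $0.2778, whole-barley bread $0.3125, orange $1.1667.
Take 1 serving of chickpeas: +3.0 mg iron for $0.50 (total $0.50, still need 11.8 mg).
Take 3 servings of pasta: +6.3 mg iron for $1.50 (total $2.00, still need 5.5 mg).
Take 2 servings of oats: +3.6 mg iron for $1.00 (total $3.00, still need 1.9 mg).
Take 1.188 servings of whole-barley bread: +1.9 mg iron for $0.59 (total $3.59, still need 0.0 mg).
Greedy by cheapest-per-mg is optimal for a single linear constraint, so the minimum cost is $3.59.

$3.59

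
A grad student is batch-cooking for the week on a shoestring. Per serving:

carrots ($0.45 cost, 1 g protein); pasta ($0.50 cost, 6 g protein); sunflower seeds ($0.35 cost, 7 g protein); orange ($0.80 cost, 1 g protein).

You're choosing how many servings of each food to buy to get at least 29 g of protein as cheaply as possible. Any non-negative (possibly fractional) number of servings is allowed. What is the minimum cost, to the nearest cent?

Cost per g of protein: sunflower seeds $0.0500, pasta $0.0833, carrots $0.4500, orange $0.8000.
With no serving limits, use only sunflower seeds: 29 g / 7 g = 4.143 servings × $0.35 = $1.45.

$1.45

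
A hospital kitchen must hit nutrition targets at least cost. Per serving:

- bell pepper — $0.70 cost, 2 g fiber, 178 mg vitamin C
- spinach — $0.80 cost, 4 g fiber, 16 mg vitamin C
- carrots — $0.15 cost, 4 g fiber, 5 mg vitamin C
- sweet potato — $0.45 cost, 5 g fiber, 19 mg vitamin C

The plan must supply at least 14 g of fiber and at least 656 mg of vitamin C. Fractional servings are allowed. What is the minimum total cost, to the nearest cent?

With two linear requirements the optimum uses one or two foods; enumerate the corners.
bell pepper only: max(14/2, 656/178) = 7 servings → $4.90.
spinach only: max(14/4, 656/16) = 41 servings → $32.80.
carrots only: max(14/4, 656/5) = 131.2 servings → $19.68.
sweet potato only: max(14/5, 656/19) = 34.53 servings → $15.54.
bell pepper + spinach with both tight: 3.529 servings and 1.735 servings → $3.86.
bell pepper + carrots with both tight: 3.638 servings and 1.681 servings → $2.80.
bell pepper + sweet potato with both tight: 3.538 servings and 1.385 servings → $3.10.
spinach + carrots: intersection lies outside the first quadrant.
spinach + sweet potato: intersection lies outside the first quadrant.
carrots + sweet potato: intersection lies outside the first quadrant.
The minimum over all feasible corners is $2.80.

$2.80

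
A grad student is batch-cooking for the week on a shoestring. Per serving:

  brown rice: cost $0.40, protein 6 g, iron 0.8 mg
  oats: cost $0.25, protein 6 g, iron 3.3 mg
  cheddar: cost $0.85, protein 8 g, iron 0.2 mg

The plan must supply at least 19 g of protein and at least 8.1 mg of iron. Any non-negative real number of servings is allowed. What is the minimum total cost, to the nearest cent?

$0.79

A basic optimal solution has at most two foods positive. Try each food alone and each pair with both targets met exactly.
brown rice only: max(19/6, 8.1/0.8) = 10.12 servings → $4.05.
oats only: max(19/6, 8.1/3.3) = 3.167 servings → $0.79.
cheddar only: max(19/8, 8.1/0.2) = 40.5 servings → $34.42.
brown rice + oats with both tight: 0.94 servings and 2.227 servings → $0.93.
brown rice + cheddar: the both-tight solution has a negative serving — not a feasible corner.
oats + cheddar with both tight: 2.421 servings and 0.5595 servings → $1.08.
Cheapest feasible corner: $0.79.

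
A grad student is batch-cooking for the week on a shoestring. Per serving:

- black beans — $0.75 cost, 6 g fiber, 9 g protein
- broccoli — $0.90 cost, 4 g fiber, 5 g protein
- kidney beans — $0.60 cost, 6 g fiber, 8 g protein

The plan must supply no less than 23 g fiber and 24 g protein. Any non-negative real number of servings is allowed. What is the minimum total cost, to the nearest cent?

$2.30

This is a tiny linear program; its minimum lies at a vertex of the feasible set. List the vertices and price them.
black beans only: max(23/6, 24/9) = 3.833 servings → $2.88.
broccoli only: max(23/4, 24/5) = 5.75 servings → $5.17.
kidney beans only: max(23/6, 24/8) = 3.833 servings → $2.30.
black beans + broccoli: the both-tight solution has a negative serving — not a feasible corner.
black beans + kidney beans: the both-tight solution has a negative serving — not a feasible corner.
broccoli + kidney beans with both targets exact would need a negative amount; discard.
The minimum over all feasible corners is $2.30.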